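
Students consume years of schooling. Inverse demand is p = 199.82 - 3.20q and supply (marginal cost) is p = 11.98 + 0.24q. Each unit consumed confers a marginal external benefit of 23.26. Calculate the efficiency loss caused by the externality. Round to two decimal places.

Market equilibrium (private): 11.98 + 0.24q = 199.82 - 3.20q → q_m = 54.6047.
Social marginal benefit = demand + MEB = 223.08 - 3.20q.
Set SMB = MC: 223.08 - 3.20q = 11.98 + 0.24q → q* = 61.3663.
The loss is the area between SMB and MC from q* to q_m; with linear curves that's a triangle of height MEB(q_m).
DWL = ½ × 6.7616 × 23.2600 = 78.6374.

DWL = 78.64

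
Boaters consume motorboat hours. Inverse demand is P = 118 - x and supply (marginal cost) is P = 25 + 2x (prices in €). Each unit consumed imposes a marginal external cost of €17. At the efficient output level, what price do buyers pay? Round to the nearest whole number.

Social marginal benefit = demand − MEC = 101 - x.
Set SMB = MC: 101 - x = 25 + 2x → x* = 25.3333.
Consumer price on the demand curve at x*: 118 − 1×25.3333 = 92.6667.

P = €93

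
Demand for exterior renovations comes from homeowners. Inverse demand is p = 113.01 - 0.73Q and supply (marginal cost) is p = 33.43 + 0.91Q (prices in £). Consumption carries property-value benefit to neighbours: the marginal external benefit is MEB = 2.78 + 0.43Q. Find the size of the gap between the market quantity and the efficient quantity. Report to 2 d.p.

19.54 units

Market equilibrium (private): 33.43 + 0.91Q = 113.01 - 0.73Q → Q_m = 48.5244.
Social marginal benefit = demand + MEB = 115.79 - 0.30Q.
Set SMB = MC: 115.79 - 0.30Q = 33.43 + 0.91Q → Q* = 68.0661.
Gap = |48.5244 − 68.0661| = 19.5417.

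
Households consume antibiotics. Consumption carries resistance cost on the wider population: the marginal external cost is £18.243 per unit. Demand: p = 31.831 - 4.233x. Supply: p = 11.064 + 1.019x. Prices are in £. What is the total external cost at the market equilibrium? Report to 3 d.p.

Market equilibrium (private): 11.064 + 1.019x = 31.831 - 4.233x → x_m = 3.9541.
Total external cost = MEC × x_m = 18.243 × 3.9541 = 72.1346.

£72.135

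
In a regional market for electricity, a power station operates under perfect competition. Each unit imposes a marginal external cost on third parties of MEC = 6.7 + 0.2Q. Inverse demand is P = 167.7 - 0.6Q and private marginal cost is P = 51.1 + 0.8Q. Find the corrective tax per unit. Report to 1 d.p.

tax = 20.4 per unit

Social marginal cost = private MC + MEC = 57.8 + Q.
Set SMC = demand: 57.8 + Q = 167.7 - 0.6Q → Q* = 68.6875.
The Pigouvian tax equals MEC at Q*: 6.7 + 0.2×68.6875 = 20.4375.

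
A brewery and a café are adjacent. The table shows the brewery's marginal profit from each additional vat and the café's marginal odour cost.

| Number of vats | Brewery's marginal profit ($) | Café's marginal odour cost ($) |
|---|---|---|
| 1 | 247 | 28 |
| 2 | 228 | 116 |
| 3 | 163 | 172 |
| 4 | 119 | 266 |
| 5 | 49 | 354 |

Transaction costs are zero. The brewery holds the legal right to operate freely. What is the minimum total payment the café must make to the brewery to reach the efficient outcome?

Left alone the brewery would choose level 5 (marginal profit stays positive).
Efficient level: k* = 2 (marginal profit ≥ marginal odour cost through 2).
The café must at least cover the brewery's forgone profit from cutting 5→2: 163 + 119 + 49 = 331.

$331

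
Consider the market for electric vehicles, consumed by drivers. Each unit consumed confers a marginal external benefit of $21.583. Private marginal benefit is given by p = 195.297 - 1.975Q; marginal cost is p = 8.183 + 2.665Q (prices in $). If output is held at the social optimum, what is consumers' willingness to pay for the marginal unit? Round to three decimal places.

Social marginal benefit = demand + MEB = 216.880 - 1.975Q.
Set SMB = MC: 216.880 - 1.975Q = 8.183 + 2.665Q → Q* = 44.9778.
Consumer price on the demand curve at Q*: 195.297 − 1.975×44.9778 = 106.4658.

P = $106.466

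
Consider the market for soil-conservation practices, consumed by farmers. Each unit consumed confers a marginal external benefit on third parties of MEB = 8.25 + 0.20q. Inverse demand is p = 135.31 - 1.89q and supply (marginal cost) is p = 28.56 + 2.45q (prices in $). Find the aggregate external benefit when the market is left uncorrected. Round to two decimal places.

$263.42

Market equilibrium (private): 28.56 + 2.45q = 135.31 - 1.89q → q_m = 24.5968.
Total external benefit = ∫₀^{q_m} (8.25 + 0.20q) dq = 8.25×24.5968 + ½×0.20×24.5968² = 263.4239.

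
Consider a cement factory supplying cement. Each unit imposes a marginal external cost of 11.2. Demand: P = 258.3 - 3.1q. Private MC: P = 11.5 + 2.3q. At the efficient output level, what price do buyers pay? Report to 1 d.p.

Social marginal cost = private MC + MEC = 22.7 + 2.3q.
Set SMC = demand: 22.7 + 2.3q = 258.3 - 3.1q → q* = 43.6296.
Consumer price on the demand curve at q*: 258.3 − 3.1×43.6296 = 123.0482.

P = 123.0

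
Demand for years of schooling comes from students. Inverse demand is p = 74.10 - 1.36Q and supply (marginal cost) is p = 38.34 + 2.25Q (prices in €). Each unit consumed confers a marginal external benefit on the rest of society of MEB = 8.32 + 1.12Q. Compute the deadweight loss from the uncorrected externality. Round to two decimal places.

DWL = €75.69

Market equilibrium (private): 38.34 + 2.25Q = 74.10 - 1.36Q → Q_m = 9.9058.
Social marginal benefit = demand + MEB = 82.42 - 0.24Q.
Set SMB = MC: 82.42 - 0.24Q = 38.34 + 2.25Q → Q* = 17.7028.
Height of the DWL triangle at Q_m is SMB(Q_m) − MC(Q_m) = MEB(Q_m) = 19.4145.
DWL = ½ × 7.7970 × 19.4145 = 75.6874.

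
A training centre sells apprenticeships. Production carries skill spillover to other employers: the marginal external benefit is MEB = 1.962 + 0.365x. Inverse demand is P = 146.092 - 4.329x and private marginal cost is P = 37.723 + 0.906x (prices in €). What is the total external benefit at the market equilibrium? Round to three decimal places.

Market equilibrium (private): 37.723 + 0.906x = 146.092 - 4.329x → x_m = 20.7009.
Total external benefit = ∫₀^{x_m} (1.962 + 0.365x) dx = 1.962×20.7009 + ½×0.365×20.7009² = 118.8214.

€118.821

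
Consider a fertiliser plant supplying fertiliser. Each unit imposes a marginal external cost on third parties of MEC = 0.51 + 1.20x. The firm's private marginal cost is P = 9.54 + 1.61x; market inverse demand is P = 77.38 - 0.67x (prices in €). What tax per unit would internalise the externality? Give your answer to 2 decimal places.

tax = €23.73 per unit

Social marginal cost = private MC + MEC = 10.05 + 2.81x.
Set SMC = demand: 10.05 + 2.81x = 77.38 - 0.67x → x* = 19.3477.
The Pigouvian tax equals MEC at x*: 0.51 + 1.20×19.3477 = 23.7272.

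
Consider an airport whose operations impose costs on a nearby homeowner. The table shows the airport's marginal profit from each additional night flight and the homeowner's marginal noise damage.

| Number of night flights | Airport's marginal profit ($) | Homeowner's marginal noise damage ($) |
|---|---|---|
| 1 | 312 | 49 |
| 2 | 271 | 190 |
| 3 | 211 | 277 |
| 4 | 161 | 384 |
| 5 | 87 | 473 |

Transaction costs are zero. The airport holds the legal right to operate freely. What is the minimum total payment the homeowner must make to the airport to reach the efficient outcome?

Left alone the airport would choose level 5 (marginal profit stays positive).
Efficient level: k* = 2 (marginal profit ≥ marginal noise damage through 2).
The homeowner must at least cover the airport's forgone profit from cutting 5→2: 211 + 161 + 87 = 459.

$459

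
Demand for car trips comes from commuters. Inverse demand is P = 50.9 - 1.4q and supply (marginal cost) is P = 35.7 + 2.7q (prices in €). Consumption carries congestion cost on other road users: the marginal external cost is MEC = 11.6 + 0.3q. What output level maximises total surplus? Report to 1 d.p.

Social marginal benefit = demand − MEC = 39.3 - 1.7q.
Set SMB = MC: 39.3 - 1.7q = 35.7 + 2.7q → q* = 0.8182.

q* = 0.8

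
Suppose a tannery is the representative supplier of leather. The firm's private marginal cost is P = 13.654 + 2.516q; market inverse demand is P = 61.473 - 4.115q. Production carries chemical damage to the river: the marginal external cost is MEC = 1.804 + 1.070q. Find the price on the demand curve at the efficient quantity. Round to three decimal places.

Social marginal cost = private MC + MEC = 15.458 + 3.586q.
Set SMC = demand: 15.458 + 3.586q = 61.473 - 4.115q → q* = 5.9752.
Consumer price on the demand curve at q*: 61.473 − 4.115×5.9752 = 36.8851.

P = 36.885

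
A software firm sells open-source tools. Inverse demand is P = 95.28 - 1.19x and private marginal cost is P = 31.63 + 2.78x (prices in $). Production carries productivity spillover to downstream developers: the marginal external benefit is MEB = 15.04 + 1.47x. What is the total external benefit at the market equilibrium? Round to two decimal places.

$430.06

Market equilibrium (private): 31.63 + 2.78x = 95.28 - 1.19x → x_m = 16.0327.
Total external benefit = ∫₀^{x_m} (15.04 + 1.47x) dx = 15.04×16.0327 + ½×1.47×16.0327² = 430.0617.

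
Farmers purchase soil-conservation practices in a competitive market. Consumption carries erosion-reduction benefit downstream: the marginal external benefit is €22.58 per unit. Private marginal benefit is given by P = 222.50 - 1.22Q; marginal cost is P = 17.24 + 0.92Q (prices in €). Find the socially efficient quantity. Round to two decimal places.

Social marginal benefit = demand + MEB = 245.08 - 1.22Q.
Set SMB = MC: 245.08 - 1.22Q = 17.24 + 0.92Q → Q* = 106.4673.

Q* = 106.47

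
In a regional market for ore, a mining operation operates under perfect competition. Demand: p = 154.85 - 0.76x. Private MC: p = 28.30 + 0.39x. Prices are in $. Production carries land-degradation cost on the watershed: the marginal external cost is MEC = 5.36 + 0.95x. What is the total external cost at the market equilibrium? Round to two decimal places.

$6341.88

Market equilibrium (private): 28.30 + 0.39x = 154.85 - 0.76x → x_m = 110.0435.
Total external cost = ∫₀^{x_m} (5.36 + 0.95x) dx = 5.36×110.0435 + ½×0.95×110.0435² = 6341.8798.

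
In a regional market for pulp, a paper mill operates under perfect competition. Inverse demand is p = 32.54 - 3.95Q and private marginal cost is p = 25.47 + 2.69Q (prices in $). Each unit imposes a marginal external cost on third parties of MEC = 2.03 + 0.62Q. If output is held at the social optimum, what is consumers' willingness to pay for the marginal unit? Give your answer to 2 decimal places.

P = $29.80

Social marginal cost = private MC + MEC = 27.50 + 3.31Q.
Set SMC = demand: 27.50 + 3.31Q = 32.54 - 3.95Q → Q* = 0.6942.
Consumer price on the demand curve at Q*: 32.54 − 3.95×0.6942 = 29.7979.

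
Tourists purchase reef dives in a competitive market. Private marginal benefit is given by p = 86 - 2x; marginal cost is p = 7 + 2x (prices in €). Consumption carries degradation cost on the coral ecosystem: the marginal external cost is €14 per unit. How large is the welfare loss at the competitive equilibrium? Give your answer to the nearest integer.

Market equilibrium (private): 7 + 2x = 86 - 2x → x_m = 19.7500.
Social marginal benefit = demand − MEC = 72 - 2x.
Set SMB = MC: 72 - 2x = 7 + 2x → x* = 16.2500.
The loss is the area between SMB and MC from x* to x_m; with linear curves that's a triangle of height MEC(x_m).
DWL = ½ × 3.5000 × 14.0000 = 24.5000.

DWL = €25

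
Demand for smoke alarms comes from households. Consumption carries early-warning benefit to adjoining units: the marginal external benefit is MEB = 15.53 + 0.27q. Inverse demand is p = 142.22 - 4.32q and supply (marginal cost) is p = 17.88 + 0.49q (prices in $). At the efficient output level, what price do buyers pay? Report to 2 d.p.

Social marginal benefit = demand + MEB = 157.75 - 4.05q.
Set SMB = MC: 157.75 - 4.05q = 17.88 + 0.49q → q* = 30.8084.
Consumer price on the demand curve at q*: 142.22 − 4.32×30.8084 = 9.1277.

P = $9.13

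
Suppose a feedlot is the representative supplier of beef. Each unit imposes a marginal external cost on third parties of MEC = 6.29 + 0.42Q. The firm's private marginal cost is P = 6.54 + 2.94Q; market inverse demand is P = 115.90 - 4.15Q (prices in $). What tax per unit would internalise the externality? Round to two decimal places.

tax = $12.05 per unit

Social marginal cost = private MC + MEC = 12.83 + 3.36Q.
Set SMC = demand: 12.83 + 3.36Q = 115.90 - 4.15Q → Q* = 13.7244.
The Pigouvian tax equals MEC at Q*: 6.29 + 0.42×13.7244 = 12.0542.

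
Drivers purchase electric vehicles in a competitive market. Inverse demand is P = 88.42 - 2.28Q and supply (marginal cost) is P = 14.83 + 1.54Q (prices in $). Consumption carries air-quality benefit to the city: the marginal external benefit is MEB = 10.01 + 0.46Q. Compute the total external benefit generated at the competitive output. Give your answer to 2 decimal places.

$278.19

Market equilibrium (private): 14.83 + 1.54Q = 88.42 - 2.28Q → Q_m = 19.2644.
Total external benefit = ∫₀^{Q_m} (10.01 + 0.46Q) dQ = 10.01×19.2644 + ½×0.46×19.2644² = 278.1936.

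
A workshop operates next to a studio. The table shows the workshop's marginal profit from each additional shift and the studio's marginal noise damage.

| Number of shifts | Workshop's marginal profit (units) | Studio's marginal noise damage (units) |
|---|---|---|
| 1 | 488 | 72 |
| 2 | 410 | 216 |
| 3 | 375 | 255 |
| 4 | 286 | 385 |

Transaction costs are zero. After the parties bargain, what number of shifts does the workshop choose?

3

Bargaining reaches the level where marginal profit last exceeds marginal noise damage.
That holds through level 3 (375 ≥ 255) but not at 4 (286 < 385).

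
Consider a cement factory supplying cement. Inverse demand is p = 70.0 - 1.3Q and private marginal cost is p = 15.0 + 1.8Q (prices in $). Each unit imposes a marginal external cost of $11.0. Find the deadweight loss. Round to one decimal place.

Market equilibrium (private): 15.0 + 1.8Q = 70.0 - 1.3Q → Q_m = 17.7419.
Social marginal cost = private MC + MEC = 26.0 + 1.8Q.
Set SMC = demand: 26.0 + 1.8Q = 70.0 - 1.3Q → Q* = 14.1935.
The welfare-loss triangle has base |Q_m − Q*| and height MEC(Q_m) (the vertical gap between SMC and demand is zero at Q* and MEC at Q_m).
DWL = ½ × 3.5484 × 11.0000 = 19.5162.

DWL = $19.5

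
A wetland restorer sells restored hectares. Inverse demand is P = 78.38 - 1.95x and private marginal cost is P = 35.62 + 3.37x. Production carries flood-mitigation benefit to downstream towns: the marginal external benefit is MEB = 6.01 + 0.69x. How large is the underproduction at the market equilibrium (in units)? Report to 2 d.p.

Market equilibrium (private): 35.62 + 3.37x = 78.38 - 1.95x → x_m = 8.0376.
Social marginal cost = private MC − MEB = 29.61 + 2.68x.
Set SMC = demand: 29.61 + 2.68x = 78.38 - 1.95x → x* = 10.5335.
Gap = |8.0376 − 10.5335| = 2.4959.

2.50 units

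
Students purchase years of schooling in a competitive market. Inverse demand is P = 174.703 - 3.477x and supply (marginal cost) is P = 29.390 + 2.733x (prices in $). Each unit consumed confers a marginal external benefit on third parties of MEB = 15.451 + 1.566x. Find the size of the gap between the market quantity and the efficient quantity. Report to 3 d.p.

Market equilibrium (private): 29.390 + 2.733x = 174.703 - 3.477x → x_m = 23.3998.
Social marginal benefit = demand + MEB = 190.154 - 1.911x.
Set SMB = MC: 190.154 - 1.911x = 29.390 + 2.733x → x* = 34.6176.
Gap = |23.3998 − 34.6176| = 11.2178.

11.218 units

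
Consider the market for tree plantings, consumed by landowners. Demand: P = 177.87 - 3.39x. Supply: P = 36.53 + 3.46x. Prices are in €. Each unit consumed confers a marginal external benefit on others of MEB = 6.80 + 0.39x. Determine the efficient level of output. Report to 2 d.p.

Social marginal benefit = demand + MEB = 184.67 - 3.00x.
Set SMB = MC: 184.67 - 3.00x = 36.53 + 3.46x → x* = 22.9319.

x* = 22.93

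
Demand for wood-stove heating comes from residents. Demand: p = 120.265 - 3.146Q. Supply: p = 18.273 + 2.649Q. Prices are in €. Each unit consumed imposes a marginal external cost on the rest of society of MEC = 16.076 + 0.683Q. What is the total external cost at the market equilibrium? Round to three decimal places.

€388.721

Market equilibrium (private): 18.273 + 2.649Q = 120.265 - 3.146Q → Q_m = 17.6000.
Total external cost = ∫₀^{Q_m} (16.076 + 0.683Q) dQ = 16.076×17.6000 + ½×0.683×17.6000² = 388.7206.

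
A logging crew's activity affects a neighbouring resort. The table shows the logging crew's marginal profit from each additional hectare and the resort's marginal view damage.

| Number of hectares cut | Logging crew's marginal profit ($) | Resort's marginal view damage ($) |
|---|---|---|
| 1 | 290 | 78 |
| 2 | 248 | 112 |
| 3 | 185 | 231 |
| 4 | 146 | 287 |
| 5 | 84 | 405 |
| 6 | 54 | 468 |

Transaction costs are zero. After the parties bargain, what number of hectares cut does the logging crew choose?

Bargaining reaches the level where marginal profit last exceeds marginal view damage.
That holds through level 2 (248 ≥ 112) but not at 3 (185 < 231).

2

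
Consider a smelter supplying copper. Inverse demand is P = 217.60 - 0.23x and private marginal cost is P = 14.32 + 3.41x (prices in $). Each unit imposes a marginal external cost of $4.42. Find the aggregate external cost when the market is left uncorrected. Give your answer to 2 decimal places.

$246.84

Market equilibrium (private): 14.32 + 3.41x = 217.60 - 0.23x → x_m = 55.8462.
Total external cost = MEC × x_m = 4.42 × 55.8462 = 246.8402.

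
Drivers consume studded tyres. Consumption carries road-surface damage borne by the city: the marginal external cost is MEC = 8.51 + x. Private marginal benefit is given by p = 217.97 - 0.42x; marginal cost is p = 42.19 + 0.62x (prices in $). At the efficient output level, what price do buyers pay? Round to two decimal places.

Social marginal benefit = demand − MEC = 209.46 - 1.42x.
Set SMB = MC: 209.46 - 1.42x = 42.19 + 0.62x → x* = 81.9951.
Consumer price on the demand curve at x*: 217.97 − 0.42×81.9951 = 183.5321.

P = $183.53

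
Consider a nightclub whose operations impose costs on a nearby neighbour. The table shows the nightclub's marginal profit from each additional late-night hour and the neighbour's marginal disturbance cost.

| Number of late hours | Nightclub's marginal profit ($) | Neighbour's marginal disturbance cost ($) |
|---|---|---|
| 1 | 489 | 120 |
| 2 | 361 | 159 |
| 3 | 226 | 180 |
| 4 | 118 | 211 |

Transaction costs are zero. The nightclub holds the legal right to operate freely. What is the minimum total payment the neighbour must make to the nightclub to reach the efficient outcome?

Left alone the nightclub would choose level 4 (marginal profit stays positive).
Efficient level: k* = 3 (marginal profit ≥ marginal disturbance cost through 3).
The neighbour must at least cover the nightclub's forgone profit from cutting 4→3: 118 = 118.

$118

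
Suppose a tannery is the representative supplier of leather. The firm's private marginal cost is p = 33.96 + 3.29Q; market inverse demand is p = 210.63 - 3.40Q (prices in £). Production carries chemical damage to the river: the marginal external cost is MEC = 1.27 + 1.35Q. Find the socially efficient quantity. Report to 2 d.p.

Q* = 21.82

Social marginal cost = private MC + MEC = 35.23 + 4.64Q.
Set SMC = demand: 35.23 + 4.64Q = 210.63 - 3.40Q → Q* = 21.8159.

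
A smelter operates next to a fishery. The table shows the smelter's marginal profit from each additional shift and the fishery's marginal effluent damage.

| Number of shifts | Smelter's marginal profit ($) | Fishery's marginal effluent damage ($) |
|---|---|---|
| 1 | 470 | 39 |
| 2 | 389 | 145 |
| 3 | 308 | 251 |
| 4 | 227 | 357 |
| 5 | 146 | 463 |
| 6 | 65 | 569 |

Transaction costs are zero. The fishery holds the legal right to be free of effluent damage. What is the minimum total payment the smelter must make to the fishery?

$435

Efficient level: marginal profit ≥ marginal effluent damage through level 3, so k* = 3.
With the fishery holding the right, the smelter must at least compensate total damage at k*: 39 + 145 + 251 = 435.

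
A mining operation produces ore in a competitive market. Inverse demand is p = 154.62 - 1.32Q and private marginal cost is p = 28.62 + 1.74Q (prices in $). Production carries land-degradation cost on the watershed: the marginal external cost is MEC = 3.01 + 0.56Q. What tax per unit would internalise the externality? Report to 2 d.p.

Social marginal cost = private MC + MEC = 31.63 + 2.30Q.
Set SMC = demand: 31.63 + 2.30Q = 154.62 - 1.32Q → Q* = 33.9751.
The Pigouvian tax equals MEC at Q*: 3.01 + 0.56×33.9751 = 22.0361.

tax = $22.04 per unit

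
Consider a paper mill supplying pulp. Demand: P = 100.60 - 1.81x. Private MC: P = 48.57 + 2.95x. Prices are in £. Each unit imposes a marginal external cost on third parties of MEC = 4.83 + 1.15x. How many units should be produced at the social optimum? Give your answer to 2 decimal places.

Social marginal cost = private MC + MEC = 53.40 + 4.10x.
Set SMC = demand: 53.40 + 4.10x = 100.60 - 1.81x → x* = 7.9865.

x* = 7.99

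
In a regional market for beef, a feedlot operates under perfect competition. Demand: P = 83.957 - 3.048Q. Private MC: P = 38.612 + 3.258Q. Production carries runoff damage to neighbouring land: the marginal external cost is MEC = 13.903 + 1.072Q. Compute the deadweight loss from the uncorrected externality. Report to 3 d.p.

Market equilibrium (private): 38.612 + 3.258Q = 83.957 - 3.048Q → Q_m = 7.1908.
Social marginal cost = private MC + MEC = 52.515 + 4.330Q.
Set SMC = demand: 52.515 + 4.330Q = 83.957 - 3.048Q → Q* = 4.2616.
The loss is the area between SMC and demand from Q* to Q_m; with linear curves that's a triangle of height MEC(Q_m).
DWL = ½ × 2.9292 × 21.6115 = 31.6522.

DWL = 31.652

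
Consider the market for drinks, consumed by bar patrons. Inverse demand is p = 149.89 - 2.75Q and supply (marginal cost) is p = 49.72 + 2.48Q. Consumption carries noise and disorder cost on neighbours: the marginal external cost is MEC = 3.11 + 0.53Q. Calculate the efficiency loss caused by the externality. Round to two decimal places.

DWL = 15.27

Market equilibrium (private): 49.72 + 2.48Q = 149.89 - 2.75Q → Q_m = 19.1530.
Social marginal benefit = demand − MEC = 146.78 - 3.28Q.
Set SMB = MC: 146.78 - 3.28Q = 49.72 + 2.48Q → Q* = 16.8507.
The welfare-loss triangle has base |Q_m − Q*| and height MEC(Q_m) (the vertical gap between SMB and MC is zero at Q* and MEC at Q_m).
DWL = ½ × 2.3023 × 13.2611 = 15.2655.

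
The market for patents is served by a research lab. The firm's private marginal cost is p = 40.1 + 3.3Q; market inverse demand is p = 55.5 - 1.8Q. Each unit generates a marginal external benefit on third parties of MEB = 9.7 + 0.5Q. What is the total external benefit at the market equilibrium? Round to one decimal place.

31.6

Market equilibrium (private): 40.1 + 3.3Q = 55.5 - 1.8Q → Q_m = 3.0196.
Total external benefit = ∫₀^{Q_m} (9.7 + 0.5Q) dQ = 9.7×3.0196 + ½×0.5×3.0196² = 31.5696.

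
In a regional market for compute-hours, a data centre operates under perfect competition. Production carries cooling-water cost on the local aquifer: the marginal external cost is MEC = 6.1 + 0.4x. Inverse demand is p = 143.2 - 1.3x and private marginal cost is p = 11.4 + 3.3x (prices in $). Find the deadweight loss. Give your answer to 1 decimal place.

Market equilibrium (private): 11.4 + 3.3x = 143.2 - 1.3x → x_m = 28.6522.
Social marginal cost = private MC + MEC = 17.5 + 3.7x.
Set SMC = demand: 17.5 + 3.7x = 143.2 - 1.3x → x* = 25.1400.
The loss is the area between SMC and demand from x* to x_m; with linear curves that's a triangle of height MEC(x_m).
DWL = ½ × 3.5122 × 17.5609 = 30.8387.

DWL = $30.8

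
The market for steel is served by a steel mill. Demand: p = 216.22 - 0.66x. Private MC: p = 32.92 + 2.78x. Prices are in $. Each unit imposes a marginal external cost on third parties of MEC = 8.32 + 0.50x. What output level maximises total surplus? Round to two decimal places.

Social marginal cost = private MC + MEC = 41.24 + 3.28x.
Set SMC = demand: 41.24 + 3.28x = 216.22 - 0.66x → x* = 44.4112.

x* = 44.41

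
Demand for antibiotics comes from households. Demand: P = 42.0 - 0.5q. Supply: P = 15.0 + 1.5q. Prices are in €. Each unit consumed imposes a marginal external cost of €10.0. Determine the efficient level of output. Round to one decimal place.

q* = 8.5

Social marginal benefit = demand − MEC = 32.0 - 0.5q.
Set SMB = MC: 32.0 - 0.5q = 15.0 + 1.5q → q* = 8.5000.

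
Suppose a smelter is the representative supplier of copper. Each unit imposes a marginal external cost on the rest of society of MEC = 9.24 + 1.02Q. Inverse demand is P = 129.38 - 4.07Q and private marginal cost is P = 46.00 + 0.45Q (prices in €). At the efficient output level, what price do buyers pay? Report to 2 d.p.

P = €74.91

Social marginal cost = private MC + MEC = 55.24 + 1.47Q.
Set SMC = demand: 55.24 + 1.47Q = 129.38 - 4.07Q → Q* = 13.3827.
Consumer price on the demand curve at Q*: 129.38 − 4.07×13.3827 = 74.9124.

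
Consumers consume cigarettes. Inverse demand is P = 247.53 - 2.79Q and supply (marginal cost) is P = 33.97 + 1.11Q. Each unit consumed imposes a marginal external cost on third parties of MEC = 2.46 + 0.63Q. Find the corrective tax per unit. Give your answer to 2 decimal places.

tax = 31.82 per unit

Social marginal benefit = demand − MEC = 245.07 - 3.42Q.
Set SMB = MC: 245.07 - 3.42Q = 33.97 + 1.11Q → Q* = 46.6004.
The Pigouvian tax equals MEC at Q*: 2.46 + 0.63×46.6004 = 31.8183.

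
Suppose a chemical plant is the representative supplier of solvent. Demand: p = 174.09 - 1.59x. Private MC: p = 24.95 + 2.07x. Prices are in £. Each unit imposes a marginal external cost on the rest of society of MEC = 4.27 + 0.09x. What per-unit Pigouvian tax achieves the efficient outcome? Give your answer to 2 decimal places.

Social marginal cost = private MC + MEC = 29.22 + 2.16x.
Set SMC = demand: 29.22 + 2.16x = 174.09 - 1.59x → x* = 38.6320.
The Pigouvian tax equals MEC at x*: 4.27 + 0.09×38.6320 = 7.7469.

tax = £7.75 per unit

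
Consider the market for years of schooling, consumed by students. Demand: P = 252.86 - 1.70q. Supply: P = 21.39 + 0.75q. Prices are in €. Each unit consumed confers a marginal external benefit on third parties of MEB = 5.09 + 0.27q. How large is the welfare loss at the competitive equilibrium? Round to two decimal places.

Market equilibrium (private): 21.39 + 0.75q = 252.86 - 1.70q → q_m = 94.4776.
Social marginal benefit = demand + MEB = 257.95 - 1.43q.
Set SMB = MC: 257.95 - 1.43q = 21.39 + 0.75q → q* = 108.5138.
Between q* and q_m the wedge SMB − MC runs linearly from 0 to MEB(q_m), so the loss is a triangle.
DWL = ½ × 14.0362 × 30.5989 = 214.7461.

DWL = €214.75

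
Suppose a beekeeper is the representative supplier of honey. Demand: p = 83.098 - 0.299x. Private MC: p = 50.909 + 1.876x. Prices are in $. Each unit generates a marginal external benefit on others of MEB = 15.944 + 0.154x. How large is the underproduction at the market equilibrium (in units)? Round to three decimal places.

Market equilibrium (private): 50.909 + 1.876x = 83.098 - 0.299x → x_m = 14.7995.
Social marginal cost = private MC − MEB = 34.965 + 1.722x.
Set SMC = demand: 34.965 + 1.722x = 83.098 - 0.299x → x* = 23.8164.
Gap = |14.7995 − 23.8164| = 9.0169.

9.017 units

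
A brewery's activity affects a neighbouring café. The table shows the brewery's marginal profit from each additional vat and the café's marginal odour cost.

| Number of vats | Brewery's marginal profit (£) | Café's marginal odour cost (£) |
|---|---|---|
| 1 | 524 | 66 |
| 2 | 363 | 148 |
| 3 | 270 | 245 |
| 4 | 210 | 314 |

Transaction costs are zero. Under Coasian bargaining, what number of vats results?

Bargaining reaches the level where marginal profit last exceeds marginal odour cost.
That holds through level 3 (270 ≥ 245) but not at 4 (210 < 314).

3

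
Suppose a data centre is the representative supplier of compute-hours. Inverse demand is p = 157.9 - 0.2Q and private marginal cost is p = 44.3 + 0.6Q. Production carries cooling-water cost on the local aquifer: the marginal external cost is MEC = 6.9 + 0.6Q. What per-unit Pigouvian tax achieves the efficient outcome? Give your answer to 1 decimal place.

tax = 52.6 per unit

Social marginal cost = private MC + MEC = 51.2 + 1.2Q.
Set SMC = demand: 51.2 + 1.2Q = 157.9 - 0.2Q → Q* = 76.2143.
The Pigouvian tax equals MEC at Q*: 6.9 + 0.6×76.2143 = 52.6286.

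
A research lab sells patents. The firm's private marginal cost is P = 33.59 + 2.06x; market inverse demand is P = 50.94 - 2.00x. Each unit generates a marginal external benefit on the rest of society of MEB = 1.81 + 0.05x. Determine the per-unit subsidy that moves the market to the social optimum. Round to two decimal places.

subsidy = 2.05 per unit

Social marginal cost = private MC − MEB = 31.78 + 2.01x.
Set SMC = demand: 31.78 + 2.01x = 50.94 - 2.00x → x* = 4.7781.
The Pigouvian subsidy equals MEB at x*: 1.81 + 0.05×4.7781 = 2.0489.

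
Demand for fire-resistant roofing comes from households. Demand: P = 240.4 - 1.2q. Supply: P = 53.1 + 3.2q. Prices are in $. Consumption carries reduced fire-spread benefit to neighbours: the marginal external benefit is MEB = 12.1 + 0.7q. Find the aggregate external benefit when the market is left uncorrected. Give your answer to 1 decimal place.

Market equilibrium (private): 53.1 + 3.2q = 240.4 - 1.2q → q_m = 42.5682.
Total external benefit = ∫₀^{q_m} (12.1 + 0.7q) dq = 12.1×42.5682 + ½×0.7×42.5682² = 1149.2933.

$1149.3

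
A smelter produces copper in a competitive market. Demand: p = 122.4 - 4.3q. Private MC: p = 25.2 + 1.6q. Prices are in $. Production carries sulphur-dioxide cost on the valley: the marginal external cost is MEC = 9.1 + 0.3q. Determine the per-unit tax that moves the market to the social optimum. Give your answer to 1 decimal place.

tax = $13.4 per unit

Social marginal cost = private MC + MEC = 34.3 + 1.9q.
Set SMC = demand: 34.3 + 1.9q = 122.4 - 4.3q → q* = 14.2097.
The Pigouvian tax equals MEC at q*: 9.1 + 0.3×14.2097 = 13.3629.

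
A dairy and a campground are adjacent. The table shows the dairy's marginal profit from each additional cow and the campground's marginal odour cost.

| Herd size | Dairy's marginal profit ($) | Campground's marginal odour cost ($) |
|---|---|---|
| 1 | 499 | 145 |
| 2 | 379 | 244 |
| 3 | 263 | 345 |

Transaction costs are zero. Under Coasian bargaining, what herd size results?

2

Bargaining reaches the level where marginal profit last exceeds marginal odour cost.
That holds through level 2 (379 ≥ 244) but not at 3 (263 < 345).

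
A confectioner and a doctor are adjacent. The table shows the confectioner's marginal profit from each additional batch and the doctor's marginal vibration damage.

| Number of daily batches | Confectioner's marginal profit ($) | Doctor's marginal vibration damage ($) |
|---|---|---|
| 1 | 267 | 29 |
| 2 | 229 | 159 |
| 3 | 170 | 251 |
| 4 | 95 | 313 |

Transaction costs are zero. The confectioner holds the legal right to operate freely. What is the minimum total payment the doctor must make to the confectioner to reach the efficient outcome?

$265

Left alone the confectioner would choose level 4 (marginal profit stays positive).
Efficient level: k* = 2 (marginal profit ≥ marginal vibration damage through 2).
The doctor must at least cover the confectioner's forgone profit from cutting 4→2: 170 + 95 = 265.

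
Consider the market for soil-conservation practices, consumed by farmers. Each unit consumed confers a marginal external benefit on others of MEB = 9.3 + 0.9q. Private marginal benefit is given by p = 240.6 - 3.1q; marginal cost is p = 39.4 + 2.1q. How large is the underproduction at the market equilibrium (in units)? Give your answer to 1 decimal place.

10.3 units

Market equilibrium (private): 39.4 + 2.1q = 240.6 - 3.1q → q_m = 38.6923.
Social marginal benefit = demand + MEB = 249.9 - 2.2q.
Set SMB = MC: 249.9 - 2.2q = 39.4 + 2.1q → q* = 48.9535.
Gap = |38.6923 − 48.9535| = 10.2612.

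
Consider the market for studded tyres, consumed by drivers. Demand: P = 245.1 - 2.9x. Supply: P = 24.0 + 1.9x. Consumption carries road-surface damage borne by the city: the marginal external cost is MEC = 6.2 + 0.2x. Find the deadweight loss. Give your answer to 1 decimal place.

Market equilibrium (private): 24.0 + 1.9x = 245.1 - 2.9x → x_m = 46.0625.
Social marginal benefit = demand − MEC = 238.9 - 3.1x.
Set SMB = MC: 238.9 - 3.1x = 24.0 + 1.9x → x* = 42.9800.
Between x* and x_m the wedge MC − SMB runs linearly from 0 to MEC(x_m), so the loss is a triangle.
DWL = ½ × 3.0825 × 15.4125 = 23.7545.

DWL = 23.8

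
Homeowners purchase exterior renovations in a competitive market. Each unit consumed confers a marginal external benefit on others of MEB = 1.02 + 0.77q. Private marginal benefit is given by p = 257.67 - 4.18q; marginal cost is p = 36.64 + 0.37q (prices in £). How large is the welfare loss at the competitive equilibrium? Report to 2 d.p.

DWL = £195.30

Market equilibrium (private): 36.64 + 0.37q = 257.67 - 4.18q → q_m = 48.5780.
Social marginal benefit = demand + MEB = 258.69 - 3.41q.
Set SMB = MC: 258.69 - 3.41q = 36.64 + 0.37q → q* = 58.7434.
Height of the DWL triangle at q_m is SMB(q_m) − MC(q_m) = MEB(q_m) = 38.4251.
DWL = ½ × 10.1654 × 38.4251 = 195.3033.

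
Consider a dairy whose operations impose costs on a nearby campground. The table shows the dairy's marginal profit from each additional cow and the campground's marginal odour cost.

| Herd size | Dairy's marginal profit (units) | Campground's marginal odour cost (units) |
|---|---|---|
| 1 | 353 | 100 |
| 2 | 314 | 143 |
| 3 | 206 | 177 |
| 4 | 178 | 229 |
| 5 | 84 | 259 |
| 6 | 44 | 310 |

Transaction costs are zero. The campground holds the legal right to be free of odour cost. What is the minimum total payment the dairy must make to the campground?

420

Efficient level: marginal profit ≥ marginal odour cost through level 3, so k* = 3.
With the campground holding the right, the dairy must at least compensate total damage at k*: 100 + 143 + 177 = 420.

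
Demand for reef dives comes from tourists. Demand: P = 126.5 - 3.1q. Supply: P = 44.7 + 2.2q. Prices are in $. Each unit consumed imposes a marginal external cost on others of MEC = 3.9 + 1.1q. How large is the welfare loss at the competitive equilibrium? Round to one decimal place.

DWL = $34.1

Market equilibrium (private): 44.7 + 2.2q = 126.5 - 3.1q → q_m = 15.4340.
Social marginal benefit = demand − MEC = 122.6 - 4.2q.
Set SMB = MC: 122.6 - 4.2q = 44.7 + 2.2q → q* = 12.1719.
Height of the DWL triangle at q_m is MC(q_m) − SMB(q_m) = MEC(q_m) = 20.8774.
DWL = ½ × 3.2621 × 20.8774 = 34.0521.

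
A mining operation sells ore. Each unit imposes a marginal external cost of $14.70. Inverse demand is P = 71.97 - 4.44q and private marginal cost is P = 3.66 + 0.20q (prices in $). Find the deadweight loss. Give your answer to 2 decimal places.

Market equilibrium (private): 3.66 + 0.20q = 71.97 - 4.44q → q_m = 14.7220.
Social marginal cost = private MC + MEC = 18.36 + 0.20q.
Set SMC = demand: 18.36 + 0.20q = 71.97 - 4.44q → q* = 11.5539.
Height of the DWL triangle at q_m is SMC(q_m) − demand(q_m) = MEC(q_m) = 14.7000.
DWL = ½ × 3.1681 × 14.7000 = 23.2855.

DWL = $23.29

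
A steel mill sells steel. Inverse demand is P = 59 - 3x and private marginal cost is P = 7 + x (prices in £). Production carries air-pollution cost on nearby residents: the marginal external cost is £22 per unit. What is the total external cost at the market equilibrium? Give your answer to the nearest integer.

Market equilibrium (private): 7 + x = 59 - 3x → x_m = 13.0000.
Total external cost = MEC × x_m = 22 × 13.0000 = 286.0000.

£286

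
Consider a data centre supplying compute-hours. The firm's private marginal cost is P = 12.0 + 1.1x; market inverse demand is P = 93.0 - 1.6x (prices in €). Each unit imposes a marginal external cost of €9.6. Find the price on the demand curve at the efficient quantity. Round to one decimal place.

P = €50.7

Social marginal cost = private MC + MEC = 21.6 + 1.1x.
Set SMC = demand: 21.6 + 1.1x = 93.0 - 1.6x → x* = 26.4444.
Consumer price on the demand curve at x*: 93.0 − 1.6×26.4444 = 50.6890.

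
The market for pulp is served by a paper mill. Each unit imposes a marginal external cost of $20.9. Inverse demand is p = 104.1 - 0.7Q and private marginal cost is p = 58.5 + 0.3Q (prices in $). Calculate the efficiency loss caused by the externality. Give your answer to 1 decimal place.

Market equilibrium (private): 58.5 + 0.3Q = 104.1 - 0.7Q → Q_m = 45.6000.
Social marginal cost = private MC + MEC = 79.4 + 0.3Q.
Set SMC = demand: 79.4 + 0.3Q = 104.1 - 0.7Q → Q* = 24.7000.
Between Q* and Q_m the wedge SMC − demand runs linearly from 0 to MEC(Q_m), so the loss is a triangle.
DWL = ½ × 20.9000 × 20.9000 = 218.4050.

DWL = $218.4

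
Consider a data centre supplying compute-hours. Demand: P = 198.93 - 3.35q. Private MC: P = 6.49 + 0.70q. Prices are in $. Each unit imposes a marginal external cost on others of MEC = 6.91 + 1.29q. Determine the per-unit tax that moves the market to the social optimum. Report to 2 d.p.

tax = $51.73 per unit

Social marginal cost = private MC + MEC = 13.40 + 1.99q.
Set SMC = demand: 13.40 + 1.99q = 198.93 - 3.35q → q* = 34.7434.
The Pigouvian tax equals MEC at q*: 6.91 + 1.29×34.7434 = 51.7290.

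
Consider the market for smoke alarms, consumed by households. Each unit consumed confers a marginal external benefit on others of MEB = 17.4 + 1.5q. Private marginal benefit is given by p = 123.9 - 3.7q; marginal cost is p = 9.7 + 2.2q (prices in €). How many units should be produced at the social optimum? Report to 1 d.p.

q* = 29.9

Social marginal benefit = demand + MEB = 141.3 - 2.2q.
Set SMB = MC: 141.3 - 2.2q = 9.7 + 2.2q → q* = 29.9091.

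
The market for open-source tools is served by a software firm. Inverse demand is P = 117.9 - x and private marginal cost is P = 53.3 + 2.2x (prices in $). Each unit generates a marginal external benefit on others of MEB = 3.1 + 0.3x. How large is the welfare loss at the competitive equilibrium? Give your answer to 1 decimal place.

DWL = $14.5

Market equilibrium (private): 53.3 + 2.2x = 117.9 - x → x_m = 20.1875.
Social marginal cost = private MC − MEB = 50.2 + 1.9x.
Set SMC = demand: 50.2 + 1.9x = 117.9 - x → x* = 23.3448.
Height of the DWL triangle at x_m is demand(x_m) − SMC(x_m) = MEB(x_m) = 9.1563.
DWL = ½ × 3.1573 × 9.1563 = 14.4546.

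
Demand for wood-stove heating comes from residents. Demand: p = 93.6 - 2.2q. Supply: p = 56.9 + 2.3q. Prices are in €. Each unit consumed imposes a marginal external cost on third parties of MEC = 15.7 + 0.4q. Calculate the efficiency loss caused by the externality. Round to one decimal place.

Market equilibrium (private): 56.9 + 2.3q = 93.6 - 2.2q → q_m = 8.1556.
Social marginal benefit = demand − MEC = 77.9 - 2.6q.
Set SMB = MC: 77.9 - 2.6q = 56.9 + 2.3q → q* = 4.2857.
Between q* and q_m the wedge MC − SMB runs linearly from 0 to MEC(q_m), so the loss is a triangle.
DWL = ½ × 3.8699 × 18.9622 = 36.6909.

DWL = €36.7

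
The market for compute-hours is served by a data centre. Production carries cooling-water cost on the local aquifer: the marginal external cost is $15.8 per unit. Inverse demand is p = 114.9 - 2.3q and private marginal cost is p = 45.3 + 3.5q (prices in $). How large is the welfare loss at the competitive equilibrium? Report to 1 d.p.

Market equilibrium (private): 45.3 + 3.5q = 114.9 - 2.3q → q_m = 12.0000.
Social marginal cost = private MC + MEC = 61.1 + 3.5q.
Set SMC = demand: 61.1 + 3.5q = 114.9 - 2.3q → q* = 9.2759.
The welfare-loss triangle has base |q_m − q*| and height MEC(q_m) (the vertical gap between SMC and demand is zero at q* and MEC at q_m).
DWL = ½ × 2.7241 × 15.8000 = 21.5204.

DWL = $21.5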